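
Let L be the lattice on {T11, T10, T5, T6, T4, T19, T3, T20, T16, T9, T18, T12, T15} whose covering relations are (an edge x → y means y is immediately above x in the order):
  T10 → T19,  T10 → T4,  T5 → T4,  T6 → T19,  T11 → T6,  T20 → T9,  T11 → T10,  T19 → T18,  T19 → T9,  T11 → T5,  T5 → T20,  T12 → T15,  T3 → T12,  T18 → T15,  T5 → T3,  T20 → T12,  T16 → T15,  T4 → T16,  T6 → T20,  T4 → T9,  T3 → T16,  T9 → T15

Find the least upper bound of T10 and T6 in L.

Common upper bounds of {T10, T6}: T15, T18, T19, T9.
The least among these is T19.

T19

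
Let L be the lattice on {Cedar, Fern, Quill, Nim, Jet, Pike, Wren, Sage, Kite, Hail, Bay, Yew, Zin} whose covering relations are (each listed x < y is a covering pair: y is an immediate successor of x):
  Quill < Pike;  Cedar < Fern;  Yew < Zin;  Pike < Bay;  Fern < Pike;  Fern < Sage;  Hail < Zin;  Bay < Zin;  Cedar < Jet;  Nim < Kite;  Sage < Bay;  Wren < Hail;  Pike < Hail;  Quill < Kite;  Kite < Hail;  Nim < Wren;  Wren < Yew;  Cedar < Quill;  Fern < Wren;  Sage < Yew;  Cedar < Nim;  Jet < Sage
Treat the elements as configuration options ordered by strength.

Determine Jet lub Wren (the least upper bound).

Common upper bounds of {Jet, Wren}: Yew, Zin.
The least among these is Yew.

Yew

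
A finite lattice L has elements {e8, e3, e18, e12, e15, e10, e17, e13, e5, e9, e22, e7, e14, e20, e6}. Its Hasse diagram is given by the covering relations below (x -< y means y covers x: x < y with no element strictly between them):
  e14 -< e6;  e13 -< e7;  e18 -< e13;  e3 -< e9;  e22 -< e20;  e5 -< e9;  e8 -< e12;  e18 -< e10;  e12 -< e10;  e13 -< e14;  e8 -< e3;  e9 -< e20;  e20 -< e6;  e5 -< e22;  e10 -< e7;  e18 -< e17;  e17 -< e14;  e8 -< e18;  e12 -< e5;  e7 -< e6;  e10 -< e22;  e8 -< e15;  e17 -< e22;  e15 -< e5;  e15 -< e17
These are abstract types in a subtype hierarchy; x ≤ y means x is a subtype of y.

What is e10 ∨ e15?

e22

Common upper bounds of {e10, e15}: e20, e22, e6.
The least among these is e22.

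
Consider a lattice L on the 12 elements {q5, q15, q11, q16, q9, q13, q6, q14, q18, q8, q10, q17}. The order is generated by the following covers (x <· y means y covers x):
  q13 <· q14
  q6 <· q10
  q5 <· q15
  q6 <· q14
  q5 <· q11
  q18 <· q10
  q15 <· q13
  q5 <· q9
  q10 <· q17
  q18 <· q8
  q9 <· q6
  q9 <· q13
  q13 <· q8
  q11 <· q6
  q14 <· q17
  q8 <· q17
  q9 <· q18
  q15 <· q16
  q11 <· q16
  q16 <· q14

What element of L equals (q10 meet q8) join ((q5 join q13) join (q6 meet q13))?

q10 ∧ q8 = q18
q5 ∨ q13 = q13
q6 ∧ q13 = q9
q13 ∨ q9 = q13
q18 ∨ q13 = q8

q8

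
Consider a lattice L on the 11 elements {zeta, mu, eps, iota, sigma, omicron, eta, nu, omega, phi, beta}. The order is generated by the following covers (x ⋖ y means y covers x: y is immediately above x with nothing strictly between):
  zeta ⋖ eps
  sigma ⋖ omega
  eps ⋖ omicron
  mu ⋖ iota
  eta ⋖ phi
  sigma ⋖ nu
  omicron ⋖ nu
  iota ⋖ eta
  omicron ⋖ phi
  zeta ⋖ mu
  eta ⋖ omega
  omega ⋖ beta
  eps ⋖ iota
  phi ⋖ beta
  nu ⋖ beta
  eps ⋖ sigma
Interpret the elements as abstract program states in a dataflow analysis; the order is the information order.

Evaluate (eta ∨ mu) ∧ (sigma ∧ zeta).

zeta

eta ∨ mu = eta
sigma ∧ zeta = zeta
eta ∧ zeta = zeta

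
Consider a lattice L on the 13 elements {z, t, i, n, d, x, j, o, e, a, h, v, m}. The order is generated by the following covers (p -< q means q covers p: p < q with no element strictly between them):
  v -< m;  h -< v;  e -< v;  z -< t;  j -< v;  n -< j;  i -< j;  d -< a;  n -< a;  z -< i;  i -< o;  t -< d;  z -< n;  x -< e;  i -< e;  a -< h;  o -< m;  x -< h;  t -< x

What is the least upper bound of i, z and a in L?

Common upper bounds of {i, z, a}: m, v.
The least among these is v.

v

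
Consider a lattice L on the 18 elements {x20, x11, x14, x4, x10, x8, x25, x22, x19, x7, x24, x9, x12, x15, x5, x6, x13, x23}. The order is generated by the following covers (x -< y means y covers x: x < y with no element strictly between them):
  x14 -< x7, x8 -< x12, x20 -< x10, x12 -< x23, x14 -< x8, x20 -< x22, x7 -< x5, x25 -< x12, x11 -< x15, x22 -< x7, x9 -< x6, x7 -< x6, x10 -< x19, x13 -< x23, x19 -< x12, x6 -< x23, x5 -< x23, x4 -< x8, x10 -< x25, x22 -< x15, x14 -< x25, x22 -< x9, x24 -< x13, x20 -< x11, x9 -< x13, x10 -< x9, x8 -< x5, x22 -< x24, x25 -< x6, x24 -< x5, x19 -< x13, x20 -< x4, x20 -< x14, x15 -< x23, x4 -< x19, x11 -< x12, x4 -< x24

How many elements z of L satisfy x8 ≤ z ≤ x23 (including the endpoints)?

The interval [x8, x23] = {x12, x23, x5, x8}, which has 4 elements.

4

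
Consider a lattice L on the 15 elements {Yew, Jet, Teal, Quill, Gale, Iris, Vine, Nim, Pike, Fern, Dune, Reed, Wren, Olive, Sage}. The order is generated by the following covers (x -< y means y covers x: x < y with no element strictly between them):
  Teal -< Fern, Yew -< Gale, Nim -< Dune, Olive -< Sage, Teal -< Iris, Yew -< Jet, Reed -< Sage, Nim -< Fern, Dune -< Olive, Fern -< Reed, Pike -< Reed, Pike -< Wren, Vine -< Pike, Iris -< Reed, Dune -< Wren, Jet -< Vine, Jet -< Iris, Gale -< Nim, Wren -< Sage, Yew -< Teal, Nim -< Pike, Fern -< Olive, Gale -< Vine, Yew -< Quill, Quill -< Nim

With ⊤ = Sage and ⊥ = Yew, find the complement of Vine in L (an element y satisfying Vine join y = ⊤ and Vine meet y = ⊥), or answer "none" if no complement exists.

none

For every candidate y, either Vine ∨ y ≠ Sage or Vine ∧ y ≠ Yew; no complement exists.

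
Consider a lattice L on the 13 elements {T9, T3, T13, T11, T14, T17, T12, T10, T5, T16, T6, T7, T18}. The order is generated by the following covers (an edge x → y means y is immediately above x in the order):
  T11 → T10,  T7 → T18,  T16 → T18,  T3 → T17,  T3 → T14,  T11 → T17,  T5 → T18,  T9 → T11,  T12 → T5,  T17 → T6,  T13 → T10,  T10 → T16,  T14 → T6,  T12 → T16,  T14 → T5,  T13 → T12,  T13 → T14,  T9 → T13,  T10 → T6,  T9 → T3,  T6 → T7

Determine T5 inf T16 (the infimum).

T12

Common lower bounds of {T5, T16}: T12, T13, T9.
The greatest among these is T12.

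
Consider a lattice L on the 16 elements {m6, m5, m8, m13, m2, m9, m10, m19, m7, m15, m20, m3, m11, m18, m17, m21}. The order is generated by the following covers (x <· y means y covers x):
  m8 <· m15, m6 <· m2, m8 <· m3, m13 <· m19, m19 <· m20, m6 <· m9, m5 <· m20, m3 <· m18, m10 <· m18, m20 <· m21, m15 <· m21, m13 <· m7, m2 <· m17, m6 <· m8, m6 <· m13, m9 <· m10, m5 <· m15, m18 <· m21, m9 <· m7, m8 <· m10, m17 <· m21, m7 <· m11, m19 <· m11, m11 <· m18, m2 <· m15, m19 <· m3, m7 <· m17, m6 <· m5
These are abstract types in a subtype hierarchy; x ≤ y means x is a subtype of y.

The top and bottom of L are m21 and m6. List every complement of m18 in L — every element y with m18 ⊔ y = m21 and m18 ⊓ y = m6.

Need y with m18 ∨ y = m21 and m18 ∧ y = m6.
Checking each element gives: m2, m5.

m2, m5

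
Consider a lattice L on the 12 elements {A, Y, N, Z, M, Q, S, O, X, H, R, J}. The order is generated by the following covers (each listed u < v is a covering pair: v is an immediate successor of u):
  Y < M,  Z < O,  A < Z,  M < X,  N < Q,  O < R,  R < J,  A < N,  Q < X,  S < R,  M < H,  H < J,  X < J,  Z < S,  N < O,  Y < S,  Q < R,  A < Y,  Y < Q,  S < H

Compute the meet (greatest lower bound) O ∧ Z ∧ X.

A

Common lower bounds of {O, Z, X}: A.
The greatest among these is A.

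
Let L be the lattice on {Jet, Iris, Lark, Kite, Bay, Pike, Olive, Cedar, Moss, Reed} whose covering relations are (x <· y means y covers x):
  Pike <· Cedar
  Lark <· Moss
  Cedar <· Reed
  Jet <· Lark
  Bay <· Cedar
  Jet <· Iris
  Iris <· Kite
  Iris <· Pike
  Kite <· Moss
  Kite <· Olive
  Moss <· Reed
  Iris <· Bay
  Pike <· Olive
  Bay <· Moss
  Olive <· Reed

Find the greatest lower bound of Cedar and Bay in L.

Common lower bounds of {Cedar, Bay}: Bay, Iris, Jet.
The greatest among these is Bay.

Bay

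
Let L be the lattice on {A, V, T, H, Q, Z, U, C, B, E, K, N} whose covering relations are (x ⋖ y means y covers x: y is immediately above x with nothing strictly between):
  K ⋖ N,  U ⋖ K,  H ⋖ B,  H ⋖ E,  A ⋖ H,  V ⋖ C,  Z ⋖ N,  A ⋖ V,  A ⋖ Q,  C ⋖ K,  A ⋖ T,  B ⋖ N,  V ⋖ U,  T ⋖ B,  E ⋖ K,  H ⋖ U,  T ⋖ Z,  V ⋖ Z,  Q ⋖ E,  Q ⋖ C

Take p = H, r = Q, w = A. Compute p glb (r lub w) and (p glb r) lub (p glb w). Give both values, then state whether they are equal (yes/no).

r lub w = Q, so p glb (r lub w) = H glb Q = A.
p glb r = A and p glb w = A, so (p glb r) lub (p glb w) = A lub A = A.
Equal: yes.

A; A; yes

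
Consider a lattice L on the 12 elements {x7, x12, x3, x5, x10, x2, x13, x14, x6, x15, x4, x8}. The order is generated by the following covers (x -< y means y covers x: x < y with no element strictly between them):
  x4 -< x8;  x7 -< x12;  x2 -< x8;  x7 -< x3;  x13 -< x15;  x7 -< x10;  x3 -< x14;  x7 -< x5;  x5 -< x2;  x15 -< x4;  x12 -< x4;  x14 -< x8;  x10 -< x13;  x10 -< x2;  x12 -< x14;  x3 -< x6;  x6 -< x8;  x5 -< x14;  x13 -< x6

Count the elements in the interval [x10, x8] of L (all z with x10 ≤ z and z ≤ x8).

7

The interval [x10, x8] = {x10, x13, x15, x2, x4, x6, x8}, which has 7 elements.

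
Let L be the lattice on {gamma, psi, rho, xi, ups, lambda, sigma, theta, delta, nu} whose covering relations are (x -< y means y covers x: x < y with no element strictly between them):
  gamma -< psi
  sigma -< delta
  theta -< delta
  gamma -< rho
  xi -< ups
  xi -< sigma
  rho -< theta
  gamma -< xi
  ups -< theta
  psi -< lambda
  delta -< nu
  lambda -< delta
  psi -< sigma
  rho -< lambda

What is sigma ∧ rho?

gamma

Common lower bounds of {sigma, rho}: gamma.
The greatest among these is gamma.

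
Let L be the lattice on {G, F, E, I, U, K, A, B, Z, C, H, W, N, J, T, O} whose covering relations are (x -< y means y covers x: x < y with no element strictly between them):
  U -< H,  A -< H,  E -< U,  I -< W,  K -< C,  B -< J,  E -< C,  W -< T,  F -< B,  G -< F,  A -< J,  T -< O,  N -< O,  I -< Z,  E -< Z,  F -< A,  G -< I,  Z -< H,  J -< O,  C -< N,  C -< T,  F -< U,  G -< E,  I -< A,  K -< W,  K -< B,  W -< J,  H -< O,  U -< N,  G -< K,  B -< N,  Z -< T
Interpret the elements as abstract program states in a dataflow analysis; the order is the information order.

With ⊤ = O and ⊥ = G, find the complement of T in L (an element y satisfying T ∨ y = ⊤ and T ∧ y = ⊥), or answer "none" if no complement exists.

Need y with T ∨ y = O and T ∧ y = G.
Checking each element gives: F.

F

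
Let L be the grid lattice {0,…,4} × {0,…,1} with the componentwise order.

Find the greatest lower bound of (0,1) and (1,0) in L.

(0,0)

In a product of chains, the meet is componentwise min, giving (0,0).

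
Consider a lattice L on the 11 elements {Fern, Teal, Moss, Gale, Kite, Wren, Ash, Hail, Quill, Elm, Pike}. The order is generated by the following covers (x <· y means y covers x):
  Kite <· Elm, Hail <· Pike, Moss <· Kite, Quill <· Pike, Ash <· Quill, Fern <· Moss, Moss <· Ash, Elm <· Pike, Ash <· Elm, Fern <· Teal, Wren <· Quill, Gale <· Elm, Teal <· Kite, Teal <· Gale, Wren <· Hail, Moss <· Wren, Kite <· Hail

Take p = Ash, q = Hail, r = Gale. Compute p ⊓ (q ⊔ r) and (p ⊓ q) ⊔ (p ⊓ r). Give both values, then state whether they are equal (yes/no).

Ash; Moss; no

q ⊔ r = Pike, so p ⊓ (q ⊔ r) = Ash ⊓ Pike = Ash.
p ⊓ q = Moss and p ⊓ r = Fern, so (p ⊓ q) ⊔ (p ⊓ r) = Moss ⊔ Fern = Moss.
Equal: no.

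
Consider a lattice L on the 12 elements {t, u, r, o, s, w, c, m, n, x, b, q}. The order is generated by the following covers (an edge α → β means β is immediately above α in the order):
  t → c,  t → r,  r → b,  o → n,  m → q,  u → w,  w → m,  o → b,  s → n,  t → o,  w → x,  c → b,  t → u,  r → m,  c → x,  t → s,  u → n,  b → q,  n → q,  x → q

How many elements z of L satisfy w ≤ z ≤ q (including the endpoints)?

The interval [w, q] = {m, q, w, x}, which has 4 elements.

4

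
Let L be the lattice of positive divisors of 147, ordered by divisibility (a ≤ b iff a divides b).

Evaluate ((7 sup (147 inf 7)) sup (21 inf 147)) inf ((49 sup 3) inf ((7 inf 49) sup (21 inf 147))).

21

147 ∧ 7 = 7
7 ∨ 7 = 7
21 ∧ 147 = 21
7 ∨ 21 = 21
49 ∨ 3 = 147
7 ∧ 49 = 7
21 ∧ 147 = 21
7 ∨ 21 = 21
147 ∧ 21 = 21
21 ∧ 21 = 21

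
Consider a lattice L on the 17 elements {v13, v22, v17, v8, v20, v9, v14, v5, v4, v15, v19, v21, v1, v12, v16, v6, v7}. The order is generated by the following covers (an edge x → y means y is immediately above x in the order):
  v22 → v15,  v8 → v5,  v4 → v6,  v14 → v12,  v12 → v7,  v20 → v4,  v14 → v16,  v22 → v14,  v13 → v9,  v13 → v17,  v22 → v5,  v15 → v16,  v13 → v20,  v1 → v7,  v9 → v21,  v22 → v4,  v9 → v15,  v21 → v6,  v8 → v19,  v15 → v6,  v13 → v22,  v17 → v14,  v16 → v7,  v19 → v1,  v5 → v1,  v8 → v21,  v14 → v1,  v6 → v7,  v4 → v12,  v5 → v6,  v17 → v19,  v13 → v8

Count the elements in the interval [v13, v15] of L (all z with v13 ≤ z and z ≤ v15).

The interval [v13, v15] = {v13, v15, v22, v9}, which has 4 elements.

4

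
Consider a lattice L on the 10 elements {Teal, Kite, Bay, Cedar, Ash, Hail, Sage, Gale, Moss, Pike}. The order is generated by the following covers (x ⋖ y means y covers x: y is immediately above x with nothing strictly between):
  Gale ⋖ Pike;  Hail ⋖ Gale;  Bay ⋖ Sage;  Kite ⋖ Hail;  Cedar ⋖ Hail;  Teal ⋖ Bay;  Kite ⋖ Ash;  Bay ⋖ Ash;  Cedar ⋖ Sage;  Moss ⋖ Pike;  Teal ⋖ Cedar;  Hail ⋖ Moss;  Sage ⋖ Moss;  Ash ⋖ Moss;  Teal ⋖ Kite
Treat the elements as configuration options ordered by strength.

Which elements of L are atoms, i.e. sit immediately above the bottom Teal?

The atoms are exactly the elements that cover Teal: Bay, Cedar, Kite.

Bay, Cedar, Kite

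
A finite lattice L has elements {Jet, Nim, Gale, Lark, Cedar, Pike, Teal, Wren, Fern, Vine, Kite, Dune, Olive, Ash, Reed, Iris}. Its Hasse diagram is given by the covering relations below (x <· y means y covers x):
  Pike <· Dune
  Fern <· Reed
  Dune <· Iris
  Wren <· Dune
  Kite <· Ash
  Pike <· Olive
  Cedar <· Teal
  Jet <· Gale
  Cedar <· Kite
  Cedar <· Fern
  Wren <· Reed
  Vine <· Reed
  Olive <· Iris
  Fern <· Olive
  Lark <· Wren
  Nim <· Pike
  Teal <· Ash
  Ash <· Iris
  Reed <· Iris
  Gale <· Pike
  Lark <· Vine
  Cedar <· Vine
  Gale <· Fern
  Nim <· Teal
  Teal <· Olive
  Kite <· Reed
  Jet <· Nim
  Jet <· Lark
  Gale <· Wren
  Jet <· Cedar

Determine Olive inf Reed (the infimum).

Fern

Common lower bounds of {Olive, Reed}: Cedar, Fern, Gale, Jet.
The greatest among these is Fern.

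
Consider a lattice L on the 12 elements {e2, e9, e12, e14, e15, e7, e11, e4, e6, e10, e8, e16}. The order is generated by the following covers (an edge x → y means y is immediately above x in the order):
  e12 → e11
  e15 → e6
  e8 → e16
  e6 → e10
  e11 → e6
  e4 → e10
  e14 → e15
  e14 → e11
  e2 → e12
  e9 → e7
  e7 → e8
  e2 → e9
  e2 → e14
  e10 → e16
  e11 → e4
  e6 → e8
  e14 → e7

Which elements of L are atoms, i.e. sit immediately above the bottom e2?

e12, e14, e9

The atoms are exactly the elements that cover e2: e12, e14, e9.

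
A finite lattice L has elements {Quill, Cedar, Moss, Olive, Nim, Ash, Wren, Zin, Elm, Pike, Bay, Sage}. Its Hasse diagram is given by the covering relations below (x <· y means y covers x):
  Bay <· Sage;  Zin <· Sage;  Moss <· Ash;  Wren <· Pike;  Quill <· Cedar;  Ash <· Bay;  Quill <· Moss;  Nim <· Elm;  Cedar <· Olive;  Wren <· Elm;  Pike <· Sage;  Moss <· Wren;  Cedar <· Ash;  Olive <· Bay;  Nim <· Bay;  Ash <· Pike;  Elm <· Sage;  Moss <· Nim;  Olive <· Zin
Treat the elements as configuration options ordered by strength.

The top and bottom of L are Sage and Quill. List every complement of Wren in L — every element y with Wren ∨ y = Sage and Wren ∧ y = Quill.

Need y with Wren ∨ y = Sage and Wren ∧ y = Quill.
Checking each element gives: Olive, Zin.

Olive, Zin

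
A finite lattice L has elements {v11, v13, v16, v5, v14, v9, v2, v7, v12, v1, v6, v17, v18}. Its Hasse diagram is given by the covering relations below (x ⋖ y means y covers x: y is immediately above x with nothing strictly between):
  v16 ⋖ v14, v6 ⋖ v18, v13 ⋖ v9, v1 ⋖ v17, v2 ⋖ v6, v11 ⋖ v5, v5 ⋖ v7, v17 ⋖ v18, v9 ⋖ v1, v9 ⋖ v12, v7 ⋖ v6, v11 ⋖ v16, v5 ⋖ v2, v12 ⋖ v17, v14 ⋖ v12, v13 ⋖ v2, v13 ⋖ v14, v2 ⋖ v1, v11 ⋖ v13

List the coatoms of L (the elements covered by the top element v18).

The coatoms are exactly the elements covered by v18: v17, v6.

v17, v6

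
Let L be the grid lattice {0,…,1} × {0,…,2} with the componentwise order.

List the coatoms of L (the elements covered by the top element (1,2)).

The coatoms are exactly the elements covered by (1,2): (0,2), (1,1).

(0,2), (1,1)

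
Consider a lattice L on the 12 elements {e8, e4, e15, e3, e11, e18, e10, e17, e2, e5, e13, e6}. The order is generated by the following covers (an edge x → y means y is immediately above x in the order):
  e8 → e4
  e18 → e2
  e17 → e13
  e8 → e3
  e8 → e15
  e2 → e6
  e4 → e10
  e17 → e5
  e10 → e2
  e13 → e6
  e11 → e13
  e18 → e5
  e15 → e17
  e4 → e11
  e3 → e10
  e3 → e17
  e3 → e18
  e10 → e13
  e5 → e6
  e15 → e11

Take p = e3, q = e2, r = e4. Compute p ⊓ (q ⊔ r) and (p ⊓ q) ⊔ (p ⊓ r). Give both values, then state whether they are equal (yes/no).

e3; e3; yes

q ⊔ r = e2, so p ⊓ (q ⊔ r) = e3 ⊓ e2 = e3.
p ⊓ q = e3 and p ⊓ r = e8, so (p ⊓ q) ⊔ (p ⊓ r) = e3 ⊔ e8 = e3.
Equal: yes.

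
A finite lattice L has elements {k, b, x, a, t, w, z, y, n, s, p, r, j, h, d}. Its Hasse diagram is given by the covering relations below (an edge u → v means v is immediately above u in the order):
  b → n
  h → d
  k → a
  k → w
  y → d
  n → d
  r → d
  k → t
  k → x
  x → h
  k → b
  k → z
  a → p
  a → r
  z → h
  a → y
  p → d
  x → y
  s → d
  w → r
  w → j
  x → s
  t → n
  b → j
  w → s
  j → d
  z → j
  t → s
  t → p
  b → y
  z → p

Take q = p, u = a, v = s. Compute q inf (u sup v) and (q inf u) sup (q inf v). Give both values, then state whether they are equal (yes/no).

u sup v = d, so q inf (u sup v) = p inf d = p.
q inf u = a and q inf v = t, so (q inf u) sup (q inf v) = a sup t = p.
Equal: yes.

p; p; yes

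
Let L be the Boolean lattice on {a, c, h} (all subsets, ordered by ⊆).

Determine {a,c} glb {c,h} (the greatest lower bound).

{c}

Common lower bounds of {{a,c}, {c,h}}: {c}, ∅.
The greatest among these is {c}.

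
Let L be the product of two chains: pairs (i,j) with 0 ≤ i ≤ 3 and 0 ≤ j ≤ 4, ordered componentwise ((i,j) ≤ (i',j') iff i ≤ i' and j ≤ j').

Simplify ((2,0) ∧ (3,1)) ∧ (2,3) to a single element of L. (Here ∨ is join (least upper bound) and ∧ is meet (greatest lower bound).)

(2,0)

(2,0) ∧ (3,1) = (2,0)
(2,0) ∧ (2,3) = (2,0)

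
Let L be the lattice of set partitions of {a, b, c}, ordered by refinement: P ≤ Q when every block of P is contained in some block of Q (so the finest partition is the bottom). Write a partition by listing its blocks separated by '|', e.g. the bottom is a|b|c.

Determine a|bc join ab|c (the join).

Common upper bounds of {a|bc, ab|c}: abc.
The least among these is abc.

abc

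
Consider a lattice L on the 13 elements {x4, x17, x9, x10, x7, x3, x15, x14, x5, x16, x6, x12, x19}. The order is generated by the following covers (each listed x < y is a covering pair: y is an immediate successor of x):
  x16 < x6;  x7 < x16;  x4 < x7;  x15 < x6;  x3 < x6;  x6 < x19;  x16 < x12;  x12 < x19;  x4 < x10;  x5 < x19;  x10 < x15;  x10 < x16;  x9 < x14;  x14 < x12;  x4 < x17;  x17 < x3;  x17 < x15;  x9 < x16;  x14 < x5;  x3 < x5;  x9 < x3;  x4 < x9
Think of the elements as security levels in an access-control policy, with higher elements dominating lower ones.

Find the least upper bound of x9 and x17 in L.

x3

Common upper bounds of {x9, x17}: x19, x3, x5, x6.
The least among these is x3.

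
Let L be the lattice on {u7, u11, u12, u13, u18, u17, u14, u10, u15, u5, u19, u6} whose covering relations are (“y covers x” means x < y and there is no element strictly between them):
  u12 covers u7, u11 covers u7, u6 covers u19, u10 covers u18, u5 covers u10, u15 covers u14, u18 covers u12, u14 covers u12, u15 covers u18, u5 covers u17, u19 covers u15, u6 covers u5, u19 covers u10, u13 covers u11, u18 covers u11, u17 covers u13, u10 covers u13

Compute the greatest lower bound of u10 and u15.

u18

Common lower bounds of {u10, u15}: u11, u12, u18, u7.
The greatest among these is u18.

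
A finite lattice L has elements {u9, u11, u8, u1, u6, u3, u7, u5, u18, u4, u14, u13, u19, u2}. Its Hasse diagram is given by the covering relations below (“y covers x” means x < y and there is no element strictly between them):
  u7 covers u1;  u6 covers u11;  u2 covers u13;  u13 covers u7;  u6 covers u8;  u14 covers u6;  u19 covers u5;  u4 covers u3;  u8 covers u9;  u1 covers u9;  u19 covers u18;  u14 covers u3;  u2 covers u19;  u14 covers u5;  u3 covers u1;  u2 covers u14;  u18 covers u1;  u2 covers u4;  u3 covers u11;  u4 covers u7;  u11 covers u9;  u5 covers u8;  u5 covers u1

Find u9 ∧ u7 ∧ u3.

u9

Common lower bounds of {u9, u7, u3}: u9.
The greatest among these is u9.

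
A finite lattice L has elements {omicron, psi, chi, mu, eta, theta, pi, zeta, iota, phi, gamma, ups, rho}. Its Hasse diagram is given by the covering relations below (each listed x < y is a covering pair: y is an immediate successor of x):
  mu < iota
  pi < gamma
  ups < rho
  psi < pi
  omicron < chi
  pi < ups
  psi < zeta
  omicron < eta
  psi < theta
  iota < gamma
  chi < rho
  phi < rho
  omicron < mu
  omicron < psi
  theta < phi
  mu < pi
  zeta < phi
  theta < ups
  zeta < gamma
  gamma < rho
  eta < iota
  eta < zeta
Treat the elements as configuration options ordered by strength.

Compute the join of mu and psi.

Common upper bounds of {mu, psi}: gamma, pi, rho, ups.
The least among these is pi.

pi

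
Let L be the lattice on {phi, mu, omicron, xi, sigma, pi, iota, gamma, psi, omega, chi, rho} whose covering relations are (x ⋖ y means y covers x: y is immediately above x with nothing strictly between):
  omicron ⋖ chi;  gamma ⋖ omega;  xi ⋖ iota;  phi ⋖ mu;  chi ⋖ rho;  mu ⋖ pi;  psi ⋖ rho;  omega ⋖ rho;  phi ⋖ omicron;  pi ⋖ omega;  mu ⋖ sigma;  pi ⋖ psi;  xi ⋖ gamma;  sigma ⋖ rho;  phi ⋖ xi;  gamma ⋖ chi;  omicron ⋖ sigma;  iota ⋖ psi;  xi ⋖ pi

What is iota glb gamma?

Common lower bounds of {iota, gamma}: phi, xi.
The greatest among these is xi.

xi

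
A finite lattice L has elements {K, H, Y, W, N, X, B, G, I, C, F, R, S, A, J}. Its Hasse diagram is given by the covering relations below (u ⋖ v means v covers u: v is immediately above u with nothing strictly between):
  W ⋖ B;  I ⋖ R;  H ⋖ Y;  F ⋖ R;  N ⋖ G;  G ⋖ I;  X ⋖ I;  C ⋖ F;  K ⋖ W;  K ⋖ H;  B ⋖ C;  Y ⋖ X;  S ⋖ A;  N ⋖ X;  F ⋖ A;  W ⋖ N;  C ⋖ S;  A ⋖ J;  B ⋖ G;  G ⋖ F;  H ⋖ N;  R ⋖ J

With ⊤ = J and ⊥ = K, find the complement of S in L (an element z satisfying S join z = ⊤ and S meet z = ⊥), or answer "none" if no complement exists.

Need z with S ∨ z = J and S ∧ z = K.
Checking each element gives: Y.

Y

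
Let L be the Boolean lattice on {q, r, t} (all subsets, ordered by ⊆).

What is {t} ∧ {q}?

{}

Under ⊆, meet is intersection: {t} ∩ {q} = {}.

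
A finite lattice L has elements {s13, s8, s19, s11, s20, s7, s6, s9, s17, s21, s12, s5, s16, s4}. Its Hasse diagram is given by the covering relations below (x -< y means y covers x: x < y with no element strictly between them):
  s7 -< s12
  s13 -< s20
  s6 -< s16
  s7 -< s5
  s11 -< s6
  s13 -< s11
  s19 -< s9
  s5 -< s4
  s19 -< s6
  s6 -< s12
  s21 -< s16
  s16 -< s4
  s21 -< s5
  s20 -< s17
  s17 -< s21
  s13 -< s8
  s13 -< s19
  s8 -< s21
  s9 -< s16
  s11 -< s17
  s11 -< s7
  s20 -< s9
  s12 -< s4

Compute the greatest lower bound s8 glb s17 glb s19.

Common lower bounds of {s8, s17, s19}: s13.
The greatest among these is s13.

s13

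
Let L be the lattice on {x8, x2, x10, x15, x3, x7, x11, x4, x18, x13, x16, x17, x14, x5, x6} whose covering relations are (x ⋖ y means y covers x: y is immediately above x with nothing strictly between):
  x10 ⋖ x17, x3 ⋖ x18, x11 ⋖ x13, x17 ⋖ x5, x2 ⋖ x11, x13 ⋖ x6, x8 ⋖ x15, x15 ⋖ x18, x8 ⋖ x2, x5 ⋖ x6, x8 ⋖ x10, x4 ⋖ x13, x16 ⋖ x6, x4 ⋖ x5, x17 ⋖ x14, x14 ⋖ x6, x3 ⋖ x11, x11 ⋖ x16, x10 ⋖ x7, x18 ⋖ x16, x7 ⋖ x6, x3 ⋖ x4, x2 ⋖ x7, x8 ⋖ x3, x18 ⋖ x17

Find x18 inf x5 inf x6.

Common lower bounds of {x18, x5, x6}: x15, x18, x3, x8.
The greatest among these is x18.

x18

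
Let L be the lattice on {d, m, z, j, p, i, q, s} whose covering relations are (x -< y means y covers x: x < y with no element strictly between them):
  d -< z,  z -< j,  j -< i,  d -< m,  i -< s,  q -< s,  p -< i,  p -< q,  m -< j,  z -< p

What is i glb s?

i

Common lower bounds of {i, s}: d, i, j, m, p, z.
The greatest among these is i.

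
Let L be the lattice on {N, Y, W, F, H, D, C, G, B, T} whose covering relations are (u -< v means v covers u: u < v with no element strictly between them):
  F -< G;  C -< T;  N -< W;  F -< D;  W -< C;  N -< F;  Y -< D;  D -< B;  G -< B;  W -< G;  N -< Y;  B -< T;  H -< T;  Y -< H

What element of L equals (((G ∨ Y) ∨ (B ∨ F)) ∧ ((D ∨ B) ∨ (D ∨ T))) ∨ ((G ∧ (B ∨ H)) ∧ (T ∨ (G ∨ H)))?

B

G ∨ Y = B
B ∨ F = B
B ∨ B = B
D ∨ B = B
D ∨ T = T
B ∨ T = T
B ∧ T = B
B ∨ H = T
G ∧ T = G
G ∨ H = T
T ∨ T = T
G ∧ T = G
B ∨ G = B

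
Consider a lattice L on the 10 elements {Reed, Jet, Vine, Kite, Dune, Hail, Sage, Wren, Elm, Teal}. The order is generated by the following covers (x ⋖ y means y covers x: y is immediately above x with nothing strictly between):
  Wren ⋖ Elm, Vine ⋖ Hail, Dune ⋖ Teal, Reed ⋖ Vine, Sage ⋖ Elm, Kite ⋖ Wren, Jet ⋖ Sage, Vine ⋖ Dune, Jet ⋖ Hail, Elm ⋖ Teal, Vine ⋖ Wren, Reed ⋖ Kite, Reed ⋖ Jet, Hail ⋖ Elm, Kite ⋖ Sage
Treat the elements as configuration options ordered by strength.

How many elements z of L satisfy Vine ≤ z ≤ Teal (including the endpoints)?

The interval [Vine, Teal] = {Dune, Elm, Hail, Teal, Vine, Wren}, which has 6 elements.

6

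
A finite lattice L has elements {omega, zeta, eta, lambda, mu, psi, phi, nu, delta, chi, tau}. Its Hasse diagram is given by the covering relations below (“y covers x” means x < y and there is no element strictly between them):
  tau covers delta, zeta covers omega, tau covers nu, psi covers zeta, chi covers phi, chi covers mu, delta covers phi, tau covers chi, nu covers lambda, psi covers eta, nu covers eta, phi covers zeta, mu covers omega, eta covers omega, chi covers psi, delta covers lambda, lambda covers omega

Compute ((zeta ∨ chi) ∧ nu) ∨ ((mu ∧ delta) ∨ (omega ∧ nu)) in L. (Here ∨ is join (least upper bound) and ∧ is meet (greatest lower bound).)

zeta ∨ chi = chi
chi ∧ nu = eta
mu ∧ delta = omega
omega ∧ nu = omega
omega ∨ omega = omega
eta ∨ omega = eta

eta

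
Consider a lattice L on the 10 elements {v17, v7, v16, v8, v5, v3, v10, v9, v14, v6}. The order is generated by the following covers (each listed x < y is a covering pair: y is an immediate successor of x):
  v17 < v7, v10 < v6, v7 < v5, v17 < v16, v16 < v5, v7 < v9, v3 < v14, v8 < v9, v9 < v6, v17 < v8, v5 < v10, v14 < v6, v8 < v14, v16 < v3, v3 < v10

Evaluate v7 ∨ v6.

v7 ∨ v6 = v6

v6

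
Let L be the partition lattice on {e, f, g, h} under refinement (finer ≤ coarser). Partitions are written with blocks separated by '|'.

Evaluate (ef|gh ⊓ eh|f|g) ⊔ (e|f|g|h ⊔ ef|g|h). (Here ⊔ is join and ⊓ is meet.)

ef|gh ∧ eh|f|g = e|f|g|h
e|f|g|h ∨ ef|g|h = ef|g|h
e|f|g|h ∨ ef|g|h = ef|g|h

ef|g|h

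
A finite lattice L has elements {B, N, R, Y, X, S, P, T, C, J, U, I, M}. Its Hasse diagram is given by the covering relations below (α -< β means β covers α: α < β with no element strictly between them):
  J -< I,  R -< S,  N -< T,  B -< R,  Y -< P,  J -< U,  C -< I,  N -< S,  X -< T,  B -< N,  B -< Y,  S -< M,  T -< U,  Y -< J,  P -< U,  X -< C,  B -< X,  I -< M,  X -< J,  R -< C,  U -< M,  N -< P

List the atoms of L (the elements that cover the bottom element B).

N, R, X, Y

The atoms are exactly the elements that cover B: N, R, X, Y.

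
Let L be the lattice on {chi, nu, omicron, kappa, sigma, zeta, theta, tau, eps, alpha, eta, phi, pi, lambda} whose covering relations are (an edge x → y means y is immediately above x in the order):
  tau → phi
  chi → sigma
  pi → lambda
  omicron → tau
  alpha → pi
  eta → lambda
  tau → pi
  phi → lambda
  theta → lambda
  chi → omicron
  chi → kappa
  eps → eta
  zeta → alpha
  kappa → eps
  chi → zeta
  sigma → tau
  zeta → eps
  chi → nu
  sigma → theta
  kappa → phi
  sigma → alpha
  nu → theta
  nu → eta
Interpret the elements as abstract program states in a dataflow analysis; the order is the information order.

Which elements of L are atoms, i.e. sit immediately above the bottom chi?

The atoms are exactly the elements that cover chi: kappa, nu, omicron, sigma, zeta.

kappa, nu, omicron, sigma, zeta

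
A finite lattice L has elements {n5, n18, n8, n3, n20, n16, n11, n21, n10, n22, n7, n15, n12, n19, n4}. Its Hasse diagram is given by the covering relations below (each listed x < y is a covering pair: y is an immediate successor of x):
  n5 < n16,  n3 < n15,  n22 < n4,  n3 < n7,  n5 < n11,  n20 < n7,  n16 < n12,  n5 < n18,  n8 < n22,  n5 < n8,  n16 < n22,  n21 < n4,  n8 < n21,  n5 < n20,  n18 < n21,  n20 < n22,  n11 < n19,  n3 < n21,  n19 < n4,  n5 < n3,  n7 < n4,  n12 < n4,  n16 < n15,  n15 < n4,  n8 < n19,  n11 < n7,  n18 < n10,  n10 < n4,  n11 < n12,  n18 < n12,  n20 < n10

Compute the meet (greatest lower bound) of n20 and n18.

n5

Common lower bounds of {n20, n18}: n5.
The greatest among these is n5.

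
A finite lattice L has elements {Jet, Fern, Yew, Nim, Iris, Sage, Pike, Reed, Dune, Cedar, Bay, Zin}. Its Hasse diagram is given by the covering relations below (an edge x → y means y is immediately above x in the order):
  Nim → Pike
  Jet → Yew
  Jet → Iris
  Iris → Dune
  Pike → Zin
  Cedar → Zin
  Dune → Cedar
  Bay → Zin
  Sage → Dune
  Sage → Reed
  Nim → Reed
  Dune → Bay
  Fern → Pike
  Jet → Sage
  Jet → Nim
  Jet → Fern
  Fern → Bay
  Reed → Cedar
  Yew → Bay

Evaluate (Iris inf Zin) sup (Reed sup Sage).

Cedar

Iris ∧ Zin = Iris
Reed ∨ Sage = Reed
Iris ∨ Reed = Cedar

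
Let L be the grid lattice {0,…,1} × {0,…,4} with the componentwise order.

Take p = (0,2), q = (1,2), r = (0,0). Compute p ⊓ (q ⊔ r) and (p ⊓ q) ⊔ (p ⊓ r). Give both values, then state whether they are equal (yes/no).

q ⊔ r = (1,2), so p ⊓ (q ⊔ r) = (0,2) ⊓ (1,2) = (0,2).
p ⊓ q = (0,2) and p ⊓ r = (0,0), so (p ⊓ q) ⊔ (p ⊓ r) = (0,2) ⊔ (0,0) = (0,2).
Equal: yes.

(0,2); (0,2); yes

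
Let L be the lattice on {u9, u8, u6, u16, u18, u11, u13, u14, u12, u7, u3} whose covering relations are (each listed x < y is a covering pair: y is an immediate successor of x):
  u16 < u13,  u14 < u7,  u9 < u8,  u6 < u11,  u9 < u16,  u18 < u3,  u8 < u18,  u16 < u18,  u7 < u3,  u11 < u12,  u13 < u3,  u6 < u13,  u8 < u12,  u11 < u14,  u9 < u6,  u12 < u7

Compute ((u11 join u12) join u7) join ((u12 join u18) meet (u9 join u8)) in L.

u11 ∨ u12 = u12
u12 ∨ u7 = u7
u12 ∨ u18 = u3
u9 ∨ u8 = u8
u3 ∧ u8 = u8
u7 ∨ u8 = u7

u7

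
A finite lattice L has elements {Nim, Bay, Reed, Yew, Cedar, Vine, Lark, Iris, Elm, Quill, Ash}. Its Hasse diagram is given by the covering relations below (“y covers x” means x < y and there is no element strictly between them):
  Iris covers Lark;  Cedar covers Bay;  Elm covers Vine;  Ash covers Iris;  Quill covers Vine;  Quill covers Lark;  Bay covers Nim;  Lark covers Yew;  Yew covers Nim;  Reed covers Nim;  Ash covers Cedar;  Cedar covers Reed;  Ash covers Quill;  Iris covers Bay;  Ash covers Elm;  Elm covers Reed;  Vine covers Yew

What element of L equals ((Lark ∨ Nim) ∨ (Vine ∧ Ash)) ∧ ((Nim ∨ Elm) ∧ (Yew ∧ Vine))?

Yew

Lark ∨ Nim = Lark
Vine ∧ Ash = Vine
Lark ∨ Vine = Quill
Nim ∨ Elm = Elm
Yew ∧ Vine = Yew
Elm ∧ Yew = Yew
Quill ∧ Yew = Yew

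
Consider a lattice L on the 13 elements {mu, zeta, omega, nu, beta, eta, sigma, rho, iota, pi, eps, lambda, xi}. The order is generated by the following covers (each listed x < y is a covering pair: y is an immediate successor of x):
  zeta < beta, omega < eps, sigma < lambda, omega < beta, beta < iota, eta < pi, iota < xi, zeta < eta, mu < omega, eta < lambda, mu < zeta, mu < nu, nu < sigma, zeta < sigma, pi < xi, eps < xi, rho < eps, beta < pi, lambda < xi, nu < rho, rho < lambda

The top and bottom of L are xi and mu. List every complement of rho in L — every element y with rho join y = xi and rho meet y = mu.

beta, iota, pi

Need y with rho ∨ y = xi and rho ∧ y = mu.
Checking each element gives: beta, iota, pi.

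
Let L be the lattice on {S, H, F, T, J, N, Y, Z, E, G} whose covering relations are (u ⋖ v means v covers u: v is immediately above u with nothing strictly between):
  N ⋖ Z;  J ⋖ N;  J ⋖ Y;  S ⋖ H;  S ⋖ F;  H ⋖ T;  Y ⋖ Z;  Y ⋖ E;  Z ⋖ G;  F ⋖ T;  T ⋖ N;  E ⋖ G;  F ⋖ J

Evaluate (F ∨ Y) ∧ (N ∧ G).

F ∨ Y = Y
N ∧ G = N
Y ∧ N = J

J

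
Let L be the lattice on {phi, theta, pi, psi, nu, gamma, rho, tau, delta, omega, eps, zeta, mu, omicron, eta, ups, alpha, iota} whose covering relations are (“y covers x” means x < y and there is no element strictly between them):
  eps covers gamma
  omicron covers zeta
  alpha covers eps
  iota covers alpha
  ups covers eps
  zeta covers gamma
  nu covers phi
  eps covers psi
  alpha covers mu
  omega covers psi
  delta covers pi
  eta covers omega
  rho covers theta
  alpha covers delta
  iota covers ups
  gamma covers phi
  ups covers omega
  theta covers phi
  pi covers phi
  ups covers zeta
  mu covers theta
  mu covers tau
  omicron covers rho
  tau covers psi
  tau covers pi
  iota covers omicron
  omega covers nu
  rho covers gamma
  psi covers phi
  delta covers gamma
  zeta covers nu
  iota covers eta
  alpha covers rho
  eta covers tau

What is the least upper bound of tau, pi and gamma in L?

Common upper bounds of {tau, pi, gamma}: alpha, iota.
The least among these is alpha.

alpha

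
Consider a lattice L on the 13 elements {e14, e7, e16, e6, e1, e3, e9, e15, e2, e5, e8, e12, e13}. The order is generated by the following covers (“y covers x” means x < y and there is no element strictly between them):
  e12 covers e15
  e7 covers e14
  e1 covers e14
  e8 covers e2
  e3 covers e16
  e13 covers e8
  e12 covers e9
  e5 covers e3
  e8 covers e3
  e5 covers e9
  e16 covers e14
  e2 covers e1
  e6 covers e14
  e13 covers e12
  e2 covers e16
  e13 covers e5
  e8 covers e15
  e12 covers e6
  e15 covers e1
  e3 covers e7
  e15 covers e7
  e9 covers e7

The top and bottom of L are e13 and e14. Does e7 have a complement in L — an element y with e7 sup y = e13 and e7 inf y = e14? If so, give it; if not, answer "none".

For every candidate y, either e7 ∨ y ≠ e13 or e7 ∧ y ≠ e14; no complement exists.

none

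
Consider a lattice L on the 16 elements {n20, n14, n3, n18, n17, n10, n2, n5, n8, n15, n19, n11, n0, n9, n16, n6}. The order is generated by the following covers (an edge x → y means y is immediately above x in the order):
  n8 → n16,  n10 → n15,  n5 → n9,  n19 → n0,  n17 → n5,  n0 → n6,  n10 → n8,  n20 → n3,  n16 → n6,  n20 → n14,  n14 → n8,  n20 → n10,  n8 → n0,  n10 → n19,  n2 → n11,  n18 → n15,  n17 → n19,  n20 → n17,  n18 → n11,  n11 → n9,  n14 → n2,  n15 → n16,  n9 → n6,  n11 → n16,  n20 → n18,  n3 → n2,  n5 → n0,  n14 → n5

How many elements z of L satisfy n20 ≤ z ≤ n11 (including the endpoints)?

The interval [n20, n11] = {n11, n14, n18, n2, n20, n3}, which has 6 elements.

6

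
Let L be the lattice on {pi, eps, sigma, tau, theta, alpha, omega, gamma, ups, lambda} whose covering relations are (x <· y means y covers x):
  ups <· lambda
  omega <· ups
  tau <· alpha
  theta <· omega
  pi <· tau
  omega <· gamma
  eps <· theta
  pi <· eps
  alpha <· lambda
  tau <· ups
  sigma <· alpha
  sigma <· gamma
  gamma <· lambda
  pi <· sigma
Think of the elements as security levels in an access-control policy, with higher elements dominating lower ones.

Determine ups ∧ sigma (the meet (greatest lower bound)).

pi

Common lower bounds of {ups, sigma}: pi.
The greatest among these is pi.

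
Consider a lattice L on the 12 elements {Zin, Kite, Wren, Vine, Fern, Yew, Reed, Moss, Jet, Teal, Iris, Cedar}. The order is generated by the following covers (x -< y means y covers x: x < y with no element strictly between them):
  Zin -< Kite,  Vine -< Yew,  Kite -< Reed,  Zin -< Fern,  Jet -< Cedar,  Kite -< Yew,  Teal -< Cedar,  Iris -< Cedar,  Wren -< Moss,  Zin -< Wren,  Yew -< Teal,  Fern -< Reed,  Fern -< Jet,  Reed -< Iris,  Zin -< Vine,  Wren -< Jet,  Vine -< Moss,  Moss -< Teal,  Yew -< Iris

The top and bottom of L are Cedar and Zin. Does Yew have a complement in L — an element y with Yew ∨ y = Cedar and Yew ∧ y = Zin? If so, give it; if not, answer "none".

Need y with Yew ∨ y = Cedar and Yew ∧ y = Zin.
Checking each element gives: Jet.

Jet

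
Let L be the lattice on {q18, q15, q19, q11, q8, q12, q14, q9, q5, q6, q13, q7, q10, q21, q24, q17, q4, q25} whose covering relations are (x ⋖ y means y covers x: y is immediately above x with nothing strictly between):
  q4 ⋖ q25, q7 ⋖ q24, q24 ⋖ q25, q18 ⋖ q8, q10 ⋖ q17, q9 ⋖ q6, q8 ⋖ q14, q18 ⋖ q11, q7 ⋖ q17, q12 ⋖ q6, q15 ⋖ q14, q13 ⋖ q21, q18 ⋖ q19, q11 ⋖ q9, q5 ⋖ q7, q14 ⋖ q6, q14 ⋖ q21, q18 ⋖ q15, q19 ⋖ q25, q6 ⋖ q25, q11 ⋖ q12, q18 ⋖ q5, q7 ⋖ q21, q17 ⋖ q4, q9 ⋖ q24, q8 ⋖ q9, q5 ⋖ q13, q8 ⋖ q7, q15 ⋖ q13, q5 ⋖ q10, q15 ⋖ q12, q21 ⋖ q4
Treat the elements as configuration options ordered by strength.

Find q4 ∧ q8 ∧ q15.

Common lower bounds of {q4, q8, q15}: q18.
The greatest among these is q18.

q18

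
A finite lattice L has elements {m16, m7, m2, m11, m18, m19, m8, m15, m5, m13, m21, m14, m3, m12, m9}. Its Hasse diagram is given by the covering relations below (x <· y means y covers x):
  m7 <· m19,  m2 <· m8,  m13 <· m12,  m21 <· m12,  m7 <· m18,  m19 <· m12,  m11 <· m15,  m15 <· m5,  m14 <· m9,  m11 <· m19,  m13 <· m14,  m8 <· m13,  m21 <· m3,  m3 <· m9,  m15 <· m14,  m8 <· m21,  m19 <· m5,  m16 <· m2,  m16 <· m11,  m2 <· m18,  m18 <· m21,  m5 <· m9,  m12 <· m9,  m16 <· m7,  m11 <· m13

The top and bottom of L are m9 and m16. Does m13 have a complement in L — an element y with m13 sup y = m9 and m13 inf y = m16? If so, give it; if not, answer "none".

For every candidate y, either m13 ∨ y ≠ m9 or m13 ∧ y ≠ m16; no complement exists.

none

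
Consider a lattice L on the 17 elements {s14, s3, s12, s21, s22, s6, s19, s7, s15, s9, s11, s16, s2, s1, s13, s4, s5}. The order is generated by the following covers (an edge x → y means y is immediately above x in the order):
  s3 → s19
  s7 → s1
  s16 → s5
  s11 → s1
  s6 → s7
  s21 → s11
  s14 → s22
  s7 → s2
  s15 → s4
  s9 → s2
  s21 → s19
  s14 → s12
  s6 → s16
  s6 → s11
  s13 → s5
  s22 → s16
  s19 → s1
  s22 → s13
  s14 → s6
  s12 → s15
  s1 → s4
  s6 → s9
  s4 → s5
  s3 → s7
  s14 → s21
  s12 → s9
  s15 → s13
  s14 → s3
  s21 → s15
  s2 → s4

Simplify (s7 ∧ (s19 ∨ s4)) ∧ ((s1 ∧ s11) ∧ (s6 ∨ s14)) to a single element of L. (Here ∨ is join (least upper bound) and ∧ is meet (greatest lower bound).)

s6

s19 ∨ s4 = s4
s7 ∧ s4 = s7
s1 ∧ s11 = s11
s6 ∨ s14 = s6
s11 ∧ s6 = s6
s7 ∧ s6 = s6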